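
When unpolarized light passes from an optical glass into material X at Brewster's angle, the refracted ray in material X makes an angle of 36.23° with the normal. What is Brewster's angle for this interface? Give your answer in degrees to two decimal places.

Since the reflected and refracted rays are at right angles at the polarizing angle, θ_B + θ_t = 90°.
θ_B = 90° − 36.23° = 53.77°.

θ_B ≈ 53.77°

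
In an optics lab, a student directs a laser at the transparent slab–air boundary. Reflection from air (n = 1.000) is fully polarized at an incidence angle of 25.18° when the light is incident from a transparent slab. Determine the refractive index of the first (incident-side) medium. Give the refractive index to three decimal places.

At the polarizing angle, tan θ_B = n₂/n₁ with n₁ on the incident side (a transparent slab) and n₂ on the transmitted side (air).
n₁ = n₂ / tan θ_B = 1.000 / tan 25.18° = 2.127.

n ≈ 2.127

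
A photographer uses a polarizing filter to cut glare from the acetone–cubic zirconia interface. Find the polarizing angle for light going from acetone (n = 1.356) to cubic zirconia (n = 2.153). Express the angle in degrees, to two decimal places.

tan θ_B = n₂/n₁ = 2.153/1.356 = 1.5878.
So θ_B = arctan 1.5878 = 57.80°.

θ_B ≈ 57.80°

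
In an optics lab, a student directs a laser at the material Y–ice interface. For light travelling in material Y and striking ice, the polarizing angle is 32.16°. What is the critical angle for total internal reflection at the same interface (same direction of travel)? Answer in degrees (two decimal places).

n₂/n₁ = tan 32.16° = 0.6288; the critical angle satisfies sin θ_c = n₂/n₁.
θ_c = arcsin(0.6288) = 38.96°.

θ_c ≈ 38.96°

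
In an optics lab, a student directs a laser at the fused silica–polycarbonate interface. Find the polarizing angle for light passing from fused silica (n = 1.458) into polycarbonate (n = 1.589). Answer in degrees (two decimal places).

θ_B ≈ 47.46°

tan θ_B = n₂/n₁ = 1.589/1.458 = 1.0898.
So θ_B = arctan 1.0898 = 47.46°.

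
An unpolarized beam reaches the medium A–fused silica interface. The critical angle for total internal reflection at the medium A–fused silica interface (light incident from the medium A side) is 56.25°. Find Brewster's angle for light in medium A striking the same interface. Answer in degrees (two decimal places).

θ_B ≈ 39.74°

sin θ_c = n₂/n₁, so n₂/n₁ = sin 56.25° = 0.8315.
Brewster: tan θ_B = n₂/n₁ = 0.8315.
θ_B = arctan(0.8315) = 39.74°.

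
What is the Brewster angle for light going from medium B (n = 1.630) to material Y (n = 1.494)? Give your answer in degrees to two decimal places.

Here n₂/n₁ = 1.494/1.630 = 0.9166, and Brewster's law gives tan θ_B = n₂/n₁.
So θ_B = arctan 0.9166 = 42.51°.

θ_B ≈ 42.51°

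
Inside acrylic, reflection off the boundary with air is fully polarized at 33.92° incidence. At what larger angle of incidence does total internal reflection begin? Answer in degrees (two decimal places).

n₂/n₁ = tan 33.92° = 0.6725; the critical angle satisfies sin θ_c = n₂/n₁.
θ_c = arcsin(0.6725) = 42.26°.

θ_c ≈ 42.26°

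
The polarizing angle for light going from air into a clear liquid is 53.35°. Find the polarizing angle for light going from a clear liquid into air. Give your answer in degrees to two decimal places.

tan θ_B' = n₁/n₂ = 1/tan θ_B, so θ_B' = 90° − θ_B.
θ_B' = 90° − 53.35° = 36.65°.

θ_B' ≈ 36.65°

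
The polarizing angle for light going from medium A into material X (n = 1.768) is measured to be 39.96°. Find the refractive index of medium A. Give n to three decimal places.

n ≈ 2.110

Full polarization of the reflected beam means tan θ_B = n₂/n₁, where n₁ is the incident medium (medium A).
n₁ = n₂ / tan θ_B = 1.768 / tan 39.96° = 2.110.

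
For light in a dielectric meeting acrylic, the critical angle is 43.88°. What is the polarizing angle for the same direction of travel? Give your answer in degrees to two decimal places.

θ_B ≈ 34.73°

At the critical angle sin θ_c = n₂/n₁, giving n₂/n₁ = sin 43.88° = 0.6932.
Then tan θ_B = n₂/n₁ = 0.6932, so θ_B = arctan 0.6932 = 34.73°.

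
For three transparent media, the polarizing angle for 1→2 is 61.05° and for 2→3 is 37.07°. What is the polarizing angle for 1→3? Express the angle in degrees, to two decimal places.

tan θ_B(1→2) = n₂/n₁ = tan 61.05° = 1.8078.
tan θ_B(2→3) = n₃/n₂ = tan 37.07° = 0.7555.
n₃/n₁ = 1.3657. Then tan θ_B(1→3) = n₃/n₁, so θ_B(1→3) = arctan(1.3657) = 53.79°.

θ_B ≈ 53.79°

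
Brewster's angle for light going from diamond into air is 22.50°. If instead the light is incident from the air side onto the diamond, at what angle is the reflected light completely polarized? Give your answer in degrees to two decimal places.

The two Brewster angles are complementary: θ_B' = 90° − θ_B = 90° − 22.50° = 67.50°.

θ_B' ≈ 67.50°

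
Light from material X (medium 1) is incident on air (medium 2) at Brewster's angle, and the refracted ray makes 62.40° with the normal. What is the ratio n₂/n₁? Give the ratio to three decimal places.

n₂/n₁ ≈ 0.523

θ_B + θ_t = 90°, so θ_B = 90° − 62.40° = 27.60°.
Then n₂/n₁ = tan θ_B = tan 27.60° = 0.523.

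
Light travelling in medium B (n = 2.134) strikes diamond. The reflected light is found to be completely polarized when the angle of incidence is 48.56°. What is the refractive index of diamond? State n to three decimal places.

At Brewster's angle, tan θ_B = n₂/n₁ with n₁ on the incident side (medium B) and n₂ on the transmitted side (diamond).
n₂ = n₁ tan θ_B = 2.134 × tan 48.56° = 2.417.

n ≈ 2.417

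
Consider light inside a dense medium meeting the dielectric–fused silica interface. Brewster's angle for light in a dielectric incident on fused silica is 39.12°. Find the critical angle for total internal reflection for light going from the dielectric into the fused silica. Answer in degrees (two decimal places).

tan θ_B = n₂/n₁ = tan 39.12° = 0.8133.
Total internal reflection: sin θ_c = n₂/n₁ = 0.8133.
θ_c = arcsin(0.8133) = 54.42°.

θ_c ≈ 54.42°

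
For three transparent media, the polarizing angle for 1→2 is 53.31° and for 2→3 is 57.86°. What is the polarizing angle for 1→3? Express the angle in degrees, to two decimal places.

θ_B ≈ 64.91°

n₂/n₁ = tan 53.31° = 1.3421 and n₃/n₂ = tan 57.86° = 1.5917.
n₃/n₁ = 2.1362. Then tan θ_B(1→3) = n₃/n₁, so θ_B(1→3) = arctan(2.1362) = 64.91°.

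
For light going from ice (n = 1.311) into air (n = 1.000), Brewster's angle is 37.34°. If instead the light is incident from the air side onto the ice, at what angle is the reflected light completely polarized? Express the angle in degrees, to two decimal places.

θ_B' ≈ 52.66°

tan θ_B' = n₁/n₂ = 1/tan θ_B, so θ_B' = 90° − θ_B.
θ_B' = 90° − 37.34° = 52.66°.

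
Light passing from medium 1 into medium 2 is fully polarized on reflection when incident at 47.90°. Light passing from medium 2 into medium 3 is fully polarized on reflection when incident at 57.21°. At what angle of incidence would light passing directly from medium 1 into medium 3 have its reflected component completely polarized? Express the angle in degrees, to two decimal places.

θ_B ≈ 59.80°

Each Brewster angle gives a ratio: n₂/n₁ = tan 47.90° = 1.1067, n₃/n₂ = tan 57.21° = 1.5523.
n₃/n₁ = 1.7180. Then tan θ_B(1→3) = n₃/n₁, so θ_B(1→3) = arctan(1.7180) = 59.80°.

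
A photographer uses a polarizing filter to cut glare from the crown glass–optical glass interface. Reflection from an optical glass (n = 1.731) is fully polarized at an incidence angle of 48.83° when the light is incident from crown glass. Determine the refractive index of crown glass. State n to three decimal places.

Full polarization of the reflected beam means tan θ_B = n₂/n₁, where n₁ is the incident medium (crown glass).
n₁ = n₂ / tan θ_B = 1.731 / tan 48.83° = 1.514.

n ≈ 1.514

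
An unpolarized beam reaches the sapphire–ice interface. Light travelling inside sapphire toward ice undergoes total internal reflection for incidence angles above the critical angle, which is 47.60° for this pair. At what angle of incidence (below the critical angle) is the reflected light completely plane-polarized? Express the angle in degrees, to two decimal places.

At the critical angle sin θ_c = n₂/n₁, giving n₂/n₁ = sin 47.60° = 0.7385.
Then tan θ_B = n₂/n₁ = 0.7385, so θ_B = arctan 0.7385 = 36.44°.

θ_B ≈ 36.44°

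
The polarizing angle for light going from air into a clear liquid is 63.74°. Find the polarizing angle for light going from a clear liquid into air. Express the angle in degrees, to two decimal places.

The two Brewster angles are complementary: θ_B' = 90° − θ_B = 90° − 63.74° = 26.26°.

θ_B' ≈ 26.26°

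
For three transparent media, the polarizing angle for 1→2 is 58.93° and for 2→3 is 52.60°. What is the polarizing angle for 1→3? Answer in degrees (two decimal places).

θ_B ≈ 65.27°

tan θ_B(1→2) = n₂/n₁ = tan 58.93° = 1.6597.
tan θ_B(2→3) = n₃/n₂ = tan 52.60° = 1.3079.
Multiplying, n₃/n₁ = 1.6597 × 1.3079 = 2.1708, and θ_B(1→3) = arctan 2.1708 = 65.27°.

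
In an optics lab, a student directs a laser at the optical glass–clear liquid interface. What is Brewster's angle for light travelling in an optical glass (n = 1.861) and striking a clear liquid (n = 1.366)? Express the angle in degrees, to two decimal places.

θ_B ≈ 36.28°

The reflected p-component vanishes when tan θ_B = n₂/n₁.
Here n₂/n₁ = 1.366/1.861 = 0.7340, and Brewster's law gives tan θ_B = n₂/n₁.
θ_B = arctan(0.7340) = 36.28°.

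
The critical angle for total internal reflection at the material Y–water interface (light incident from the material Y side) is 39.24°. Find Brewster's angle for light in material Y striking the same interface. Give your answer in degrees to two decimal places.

sin θ_c = n₂/n₁, so n₂/n₁ = sin 39.24° = 0.6326.
Brewster: tan θ_B = n₂/n₁ = 0.6326.
θ_B = arctan(0.6326) = 32.32°.

θ_B ≈ 32.32°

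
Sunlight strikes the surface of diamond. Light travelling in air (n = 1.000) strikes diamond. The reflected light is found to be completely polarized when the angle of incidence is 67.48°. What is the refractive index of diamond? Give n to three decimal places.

n ≈ 2.412

Full polarization of the reflected beam means tan θ_B = n₂/n₁, where n₁ is the incident medium (air).
n₂ = n₁ tan θ_B = 1.000 × tan 67.48° = 2.412.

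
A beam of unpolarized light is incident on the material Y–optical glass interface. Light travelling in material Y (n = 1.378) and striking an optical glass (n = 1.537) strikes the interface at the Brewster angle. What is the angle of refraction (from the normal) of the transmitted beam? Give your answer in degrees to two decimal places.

θ_t ≈ 41.88°

tan θ_B = n₂/n₁ = 1.537/1.378 = 1.1154, so θ_B = 48.12°.
The refracted ray is perpendicular to the reflected ray, so θ_t = 90° − θ_B = 41.88°.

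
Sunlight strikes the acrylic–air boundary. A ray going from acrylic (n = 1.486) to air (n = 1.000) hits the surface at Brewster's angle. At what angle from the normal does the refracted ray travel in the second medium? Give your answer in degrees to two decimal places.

First find Brewster's angle: tan θ_B = 1.000/1.486 = 0.6729, giving θ_B = 33.94°.
Since θ_B + θ_t = 90° at Brewster incidence, θ_t = 90° − 33.94° = 56.06°.

θ_t ≈ 56.06°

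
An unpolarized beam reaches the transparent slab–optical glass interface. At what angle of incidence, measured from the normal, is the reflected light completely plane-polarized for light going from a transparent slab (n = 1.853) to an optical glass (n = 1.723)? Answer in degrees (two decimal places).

θ_B ≈ 42.92°

At Brewster's angle the reflected and refracted rays are perpendicular, which with Snell's law gives tan θ_B = n₂/n₁.
Brewster's condition: tan θ_B = n₂/n₁ = 1.723/1.853 = 0.9298.
So θ_B = arctan 0.9298 = 42.92°.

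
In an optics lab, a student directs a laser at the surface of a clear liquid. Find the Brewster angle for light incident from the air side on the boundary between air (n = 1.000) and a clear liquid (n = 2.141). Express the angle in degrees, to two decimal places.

θ_B ≈ 64.96°

Brewster's condition: tan θ_B = n₂/n₁ = 2.141/1.000 = 2.1410.
So θ_B = arctan 2.1410 = 64.96°.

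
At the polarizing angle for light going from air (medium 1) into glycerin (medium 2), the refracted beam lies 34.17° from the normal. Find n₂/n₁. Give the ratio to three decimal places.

n₂/n₁ ≈ 1.473

At Brewster incidence θ_B = 90° − θ_t = 90° − 34.17° = 55.83°.
tan θ_B = n₂/n₁, so n₂/n₁ = tan 55.83° = 1.473.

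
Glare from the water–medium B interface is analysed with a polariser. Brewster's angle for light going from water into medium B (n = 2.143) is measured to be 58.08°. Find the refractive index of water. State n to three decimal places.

Brewster's law: tan θ_B = n₂/n₁ (light incident in water, refracted into medium B).
n₁ = n₂ / tan θ_B = 2.143 / tan 58.08° = 1.335.

n ≈ 1.335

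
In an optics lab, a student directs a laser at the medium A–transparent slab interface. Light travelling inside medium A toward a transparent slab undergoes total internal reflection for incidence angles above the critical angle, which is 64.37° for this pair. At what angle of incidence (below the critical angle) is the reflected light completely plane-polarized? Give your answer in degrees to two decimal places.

n₂/n₁ = sin θ_c = sin 64.37° = 0.9016.
tan θ_B equals the same ratio, so θ_B = arctan(0.9016) = 42.04°.

θ_B ≈ 42.04°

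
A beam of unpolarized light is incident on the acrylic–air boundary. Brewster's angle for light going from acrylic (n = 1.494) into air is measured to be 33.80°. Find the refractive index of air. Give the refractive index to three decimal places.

n ≈ 1.000

At Brewster's angle, tan θ_B = n₂/n₁ with n₁ on the incident side (acrylic) and n₂ on the transmitted side (air).
n₂ = n₁ tan θ_B = 1.494 × tan 33.80° = 1.000.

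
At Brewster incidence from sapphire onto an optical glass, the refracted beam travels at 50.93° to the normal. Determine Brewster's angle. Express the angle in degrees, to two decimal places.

At Brewster's angle the reflected and refracted rays are perpendicular, so θ_B + θ_t = 90°.
θ_B = 90° − 50.93° = 39.07°.

θ_B ≈ 39.07°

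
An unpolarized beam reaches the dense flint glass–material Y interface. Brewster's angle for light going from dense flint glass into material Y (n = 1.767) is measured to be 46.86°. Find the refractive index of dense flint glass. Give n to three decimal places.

Brewster's law: tan θ_B = n₂/n₁ (light incident in dense flint glass, refracted into material Y).
n₁ = n₂ / tan θ_B = 1.767 / tan 46.86° = 1.656.

n ≈ 1.656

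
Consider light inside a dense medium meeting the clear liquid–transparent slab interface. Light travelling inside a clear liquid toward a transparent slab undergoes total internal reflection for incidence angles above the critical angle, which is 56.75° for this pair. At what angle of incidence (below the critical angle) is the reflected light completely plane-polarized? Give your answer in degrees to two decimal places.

θ_B ≈ 39.91°

sin θ_c = n₂/n₁, so n₂/n₁ = sin 56.75° = 0.8363.
Brewster: tan θ_B = n₂/n₁ = 0.8363.
θ_B = arctan(0.8363) = 39.91°.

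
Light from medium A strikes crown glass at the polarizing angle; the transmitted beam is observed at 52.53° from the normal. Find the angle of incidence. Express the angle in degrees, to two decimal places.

θ_B ≈ 37.47°

Brewster's condition makes the reflected and refracted beams perpendicular: θ_B + θ_t = 90°.
θ_B = 90° − 52.53° = 37.47°.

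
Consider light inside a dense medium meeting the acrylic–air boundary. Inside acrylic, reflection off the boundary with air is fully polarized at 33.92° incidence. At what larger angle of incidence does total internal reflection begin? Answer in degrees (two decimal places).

From Brewster, n₂/n₁ = tan θ_B = tan 33.92° = 0.6725.
Then sin θ_c = n₂/n₁ = 0.6725, so θ_c = arcsin 0.6725 = 42.26°.

θ_c ≈ 42.26°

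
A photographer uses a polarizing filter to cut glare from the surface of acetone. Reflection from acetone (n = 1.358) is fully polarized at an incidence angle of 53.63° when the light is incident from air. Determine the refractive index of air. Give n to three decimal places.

At the Brewster angle, tan θ_B = n₂/n₁ with n₁ on the incident side (air) and n₂ on the transmitted side (acetone).
n₁ = n₂ / tan θ_B = 1.358 / tan 53.63° = 1.000.

n ≈ 1.000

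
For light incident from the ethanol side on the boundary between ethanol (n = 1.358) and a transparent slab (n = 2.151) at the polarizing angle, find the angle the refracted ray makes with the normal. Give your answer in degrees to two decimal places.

First find Brewster's angle: tan θ_B = 2.151/1.358 = 1.5839, giving θ_B = 57.73°.
At Brewster's angle the reflected and refracted rays are perpendicular, so θ_t = 90° − θ_B = 90° − 57.73° = 32.27°.

θ_t ≈ 32.27°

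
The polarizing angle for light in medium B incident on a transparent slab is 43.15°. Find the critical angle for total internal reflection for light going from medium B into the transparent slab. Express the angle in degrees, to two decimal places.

θ_c ≈ 69.62°

tan θ_B = n₂/n₁ = tan 43.15° = 0.9374.
Total internal reflection: sin θ_c = n₂/n₁ = 0.9374.
θ_c = arcsin(0.9374) = 69.62°.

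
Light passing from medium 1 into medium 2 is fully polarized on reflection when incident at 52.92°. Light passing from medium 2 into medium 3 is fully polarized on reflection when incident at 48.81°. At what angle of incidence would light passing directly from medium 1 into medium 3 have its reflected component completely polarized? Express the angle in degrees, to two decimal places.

Each Brewster angle gives a ratio: n₂/n₁ = tan 52.92° = 1.3232, n₃/n₂ = tan 48.81° = 1.1427.
n₃/n₁ = 1.5120. Then tan θ_B(1→3) = n₃/n₁, so θ_B(1→3) = arctan(1.5120) = 56.52°.

θ_B ≈ 56.52°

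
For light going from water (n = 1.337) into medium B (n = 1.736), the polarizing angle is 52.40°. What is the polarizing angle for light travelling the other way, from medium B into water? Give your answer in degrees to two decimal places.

θ_B' ≈ 37.60°

Reversing the direction swaps n₁ and n₂, so tan θ_B' = 1/tan θ_B and θ_B' = 90° − θ_B.
Hence θ_B' = 90° − 52.40° = 37.60°.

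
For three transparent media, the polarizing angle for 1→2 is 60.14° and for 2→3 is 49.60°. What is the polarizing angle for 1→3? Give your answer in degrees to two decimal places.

θ_B ≈ 63.96°

n₂/n₁ = tan 60.14° = 1.7419 and n₃/n₂ = tan 49.60° = 1.1750.
Multiplying, n₃/n₁ = 1.7419 × 1.1750 = 2.0467, and θ_B(1→3) = arctan 2.0467 = 63.96°.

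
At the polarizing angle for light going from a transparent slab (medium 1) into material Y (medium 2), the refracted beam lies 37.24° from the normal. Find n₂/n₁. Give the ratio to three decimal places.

θ_B + θ_t = 90°, so θ_B = 90° − 37.24° = 52.76°.
tan θ_B = n₂/n₁, so n₂/n₁ = tan 52.76° = 1.316.

n₂/n₁ ≈ 1.316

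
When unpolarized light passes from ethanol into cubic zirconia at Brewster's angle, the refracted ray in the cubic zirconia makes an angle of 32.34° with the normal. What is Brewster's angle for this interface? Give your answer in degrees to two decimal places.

θ_B ≈ 57.66°

At Brewster's angle the reflected and refracted rays are perpendicular, so θ_B + θ_t = 90°.
So θ_B = 90° − θ_t = 90° − 32.34° = 57.66°.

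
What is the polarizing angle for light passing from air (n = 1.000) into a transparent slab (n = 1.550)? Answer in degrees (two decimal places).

θ_B ≈ 57.17°

Brewster's condition: tan θ_B = n₂/n₁ = 1.550/1.000 = 1.5500. Taking the arctangent, θ_B = 57.17°.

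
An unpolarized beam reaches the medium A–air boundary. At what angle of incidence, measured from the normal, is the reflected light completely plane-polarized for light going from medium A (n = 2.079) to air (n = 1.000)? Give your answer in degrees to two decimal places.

Here n₂/n₁ = 1.000/2.079 = 0.4810, and Brewster's law gives tan θ_B = n₂/n₁.
θ_B = arctan(0.4810) = 25.69°.

θ_B ≈ 25.69°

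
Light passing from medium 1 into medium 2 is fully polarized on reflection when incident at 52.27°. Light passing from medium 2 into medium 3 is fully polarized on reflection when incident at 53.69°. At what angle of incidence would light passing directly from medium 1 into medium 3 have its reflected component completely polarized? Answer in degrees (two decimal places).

n₂/n₁ = tan 52.27° = 1.2924 and n₃/n₂ = tan 53.69° = 1.3608.
Multiplying, n₃/n₁ = 1.2924 × 1.3608 = 1.7588, and θ_B(1→3) = arctan 1.7588 = 60.38°.

θ_B ≈ 60.38°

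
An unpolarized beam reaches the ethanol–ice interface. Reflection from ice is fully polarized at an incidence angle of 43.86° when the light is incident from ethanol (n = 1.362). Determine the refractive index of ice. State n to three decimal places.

n ≈ 1.309

At Brewster's angle, tan θ_B = n₂/n₁ with n₁ on the incident side (ethanol) and n₂ on the transmitted side (ice).
n₂ = n₁ tan θ_B = 1.362 × tan 43.86° = 1.309.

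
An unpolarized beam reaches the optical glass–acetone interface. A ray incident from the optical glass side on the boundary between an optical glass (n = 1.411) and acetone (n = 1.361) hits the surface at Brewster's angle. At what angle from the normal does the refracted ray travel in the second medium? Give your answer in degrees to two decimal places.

θ_t ≈ 46.03°

tan θ_B = n₂/n₁ = 1.361/1.411 = 0.9646, so θ_B = 43.97°.
Since θ_B + θ_t = 90° at Brewster incidence, θ_t = 90° − 43.97° = 46.03°.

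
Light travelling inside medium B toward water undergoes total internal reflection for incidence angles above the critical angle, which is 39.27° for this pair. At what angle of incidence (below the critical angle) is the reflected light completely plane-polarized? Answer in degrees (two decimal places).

θ_B ≈ 32.33°

sin θ_c = n₂/n₁, so n₂/n₁ = sin 39.27° = 0.6330.
Brewster: tan θ_B = n₂/n₁ = 0.6330.
θ_B = arctan(0.6330) = 32.33°.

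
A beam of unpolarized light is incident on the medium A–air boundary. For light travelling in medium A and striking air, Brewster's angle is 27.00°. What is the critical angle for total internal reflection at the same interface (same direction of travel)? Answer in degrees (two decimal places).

θ_c ≈ 30.63°

n₂/n₁ = tan 27.00° = 0.5095; the critical angle satisfies sin θ_c = n₂/n₁.
θ_c = arcsin(0.5095) = 30.63°.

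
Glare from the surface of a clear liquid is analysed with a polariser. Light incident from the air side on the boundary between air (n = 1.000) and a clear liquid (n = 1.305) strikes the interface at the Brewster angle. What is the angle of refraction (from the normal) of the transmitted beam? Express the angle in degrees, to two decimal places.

θ_t ≈ 37.46°

tan θ_B = n₂/n₁ = 1.305/1.000 = 1.3050, so θ_B = 52.54°.
Since θ_B + θ_t = 90° at Brewster incidence, θ_t = 90° − 52.54° = 37.46°.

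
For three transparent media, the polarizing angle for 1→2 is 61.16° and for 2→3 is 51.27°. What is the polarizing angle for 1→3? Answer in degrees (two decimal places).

tan θ_B(1→2) = n₂/n₁ = tan 61.16° = 1.8160.
tan θ_B(2→3) = n₃/n₂ = tan 51.27° = 1.2469.
n₃/n₁ = 2.2643. Then tan θ_B(1→3) = n₃/n₁, so θ_B(1→3) = arctan(2.2643) = 66.17°.

θ_B ≈ 66.17°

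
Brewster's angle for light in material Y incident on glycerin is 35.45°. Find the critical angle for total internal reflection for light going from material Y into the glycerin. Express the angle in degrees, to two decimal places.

θ_c ≈ 45.40°

From Brewster, n₂/n₁ = tan θ_B = tan 35.45° = 0.7120.
Then sin θ_c = n₂/n₁ = 0.7120, so θ_c = arcsin 0.7120 = 45.40°.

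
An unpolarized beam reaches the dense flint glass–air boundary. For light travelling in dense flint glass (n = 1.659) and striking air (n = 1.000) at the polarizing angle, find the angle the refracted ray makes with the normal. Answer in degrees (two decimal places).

θ_t ≈ 58.92°

First find Brewster's angle: tan θ_B = 1.000/1.659 = 0.6028, giving θ_B = 31.08°.
At Brewster's angle the reflected and refracted rays are perpendicular, so θ_t = 90° − θ_B = 90° − 31.08° = 58.92°.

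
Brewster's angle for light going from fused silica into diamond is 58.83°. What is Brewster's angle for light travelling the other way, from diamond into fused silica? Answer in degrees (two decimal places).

θ_B' ≈ 31.17°

Reversing the direction swaps n₁ and n₂, so tan θ_B' = 1/tan θ_B and θ_B' = 90° − θ_B.
Hence θ_B' = 90° − 58.83° = 31.17°.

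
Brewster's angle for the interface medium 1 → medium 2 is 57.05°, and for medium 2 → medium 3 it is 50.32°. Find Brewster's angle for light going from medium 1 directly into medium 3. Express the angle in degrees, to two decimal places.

Each Brewster angle gives a ratio: n₂/n₁ = tan 57.05° = 1.5428, n₃/n₂ = tan 50.32° = 1.2054.
Multiplying, n₃/n₁ = 1.5428 × 1.2054 = 1.8596, and θ_B(1→3) = arctan 1.8596 = 61.73°.

θ_B ≈ 61.73°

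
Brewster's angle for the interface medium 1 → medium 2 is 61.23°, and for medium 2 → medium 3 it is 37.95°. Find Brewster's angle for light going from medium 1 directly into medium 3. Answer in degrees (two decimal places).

θ_B ≈ 54.85°

tan θ_B(1→2) = n₂/n₁ = tan 61.23° = 1.8213.
tan θ_B(2→3) = n₃/n₂ = tan 37.95° = 0.7799.
Multiplying, n₃/n₁ = 1.8213 × 0.7799 = 1.4204, and θ_B(1→3) = arctan 1.4204 = 54.85°.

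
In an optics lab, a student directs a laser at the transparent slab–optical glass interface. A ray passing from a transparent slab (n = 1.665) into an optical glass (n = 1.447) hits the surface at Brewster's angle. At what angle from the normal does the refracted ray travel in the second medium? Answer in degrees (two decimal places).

θ_B = arctan(n₂/n₁) = arctan(1.447/1.665) = 40.99°.
At Brewster's angle the reflected and refracted rays are perpendicular, so θ_t = 90° − θ_B = 90° − 40.99° = 49.01°.

θ_t ≈ 49.01°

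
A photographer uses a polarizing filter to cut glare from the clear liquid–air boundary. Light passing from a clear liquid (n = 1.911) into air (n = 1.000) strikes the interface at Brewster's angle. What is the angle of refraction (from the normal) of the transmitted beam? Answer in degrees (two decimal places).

θ_t ≈ 62.38°

First find Brewster's angle: tan θ_B = 1.000/1.911 = 0.5233, giving θ_B = 27.62°.
The refracted ray is perpendicular to the reflected ray, so θ_t = 90° − θ_B = 62.38°.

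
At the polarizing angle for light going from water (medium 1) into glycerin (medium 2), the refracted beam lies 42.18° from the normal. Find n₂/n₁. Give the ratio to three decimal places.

At Brewster incidence θ_B = 90° − θ_t = 90° − 42.18° = 47.82°.
tan θ_B = n₂/n₁, so n₂/n₁ = tan 47.82° = 1.104.

n₂/n₁ ≈ 1.104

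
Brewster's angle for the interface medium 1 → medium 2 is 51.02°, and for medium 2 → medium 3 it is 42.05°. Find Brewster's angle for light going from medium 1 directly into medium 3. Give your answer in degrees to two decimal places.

θ_B ≈ 48.10°

n₂/n₁ = tan 51.02° = 1.2358 and n₃/n₂ = tan 42.05° = 0.9020.
Multiplying, n₃/n₁ = 1.2358 × 0.9020 = 1.1147, and θ_B(1→3) = arctan 1.1147 = 48.10°.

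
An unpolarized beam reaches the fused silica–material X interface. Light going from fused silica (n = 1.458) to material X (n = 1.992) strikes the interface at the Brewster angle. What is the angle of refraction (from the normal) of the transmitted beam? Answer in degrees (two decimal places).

θ_t ≈ 36.20°

θ_B = arctan(n₂/n₁) = arctan(1.992/1.458) = 53.80°.
At Brewster's angle the reflected and refracted rays are perpendicular, so θ_t = 90° − θ_B = 90° − 53.80° = 36.20°.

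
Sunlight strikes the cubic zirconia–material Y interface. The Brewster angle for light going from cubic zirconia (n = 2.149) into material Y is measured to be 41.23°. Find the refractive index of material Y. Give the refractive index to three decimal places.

n ≈ 1.883

At the Brewster angle, tan θ_B = n₂/n₁ with n₁ on the incident side (cubic zirconia) and n₂ on the transmitted side (material Y).
n₂ = n₁ tan θ_B = 2.149 × tan 41.23° = 1.883.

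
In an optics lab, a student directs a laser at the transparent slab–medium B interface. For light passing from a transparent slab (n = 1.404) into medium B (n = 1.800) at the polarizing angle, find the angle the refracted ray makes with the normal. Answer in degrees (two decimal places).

First find Brewster's angle: tan θ_B = 1.800/1.404 = 1.2821, giving θ_B = 52.05°.
Since θ_B + θ_t = 90° at Brewster incidence, θ_t = 90° − 52.05° = 37.95°.

θ_t ≈ 37.95°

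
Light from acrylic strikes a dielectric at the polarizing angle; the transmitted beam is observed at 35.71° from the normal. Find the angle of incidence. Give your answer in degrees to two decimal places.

θ_B ≈ 54.29°

Since the reflected and refracted rays are at right angles at the polarizing angle, θ_B + θ_t = 90°.
θ_B = 90° − 35.71° = 54.29°.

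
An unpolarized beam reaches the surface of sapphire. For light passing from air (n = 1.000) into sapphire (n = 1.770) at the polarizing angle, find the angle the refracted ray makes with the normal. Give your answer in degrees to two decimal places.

tan θ_B = n₂/n₁ = 1.770/1.000 = 1.7700, so θ_B = 60.53°.
Since θ_B + θ_t = 90° at Brewster incidence, θ_t = 90° − 60.53° = 29.47°.

θ_t ≈ 29.47°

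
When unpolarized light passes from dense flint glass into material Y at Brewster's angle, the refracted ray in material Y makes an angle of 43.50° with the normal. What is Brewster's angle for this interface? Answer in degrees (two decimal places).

Since the reflected and refracted rays are at right angles at the polarizing angle, θ_B + θ_t = 90°.
θ_B = 90° − 43.50° = 46.50°.

θ_B ≈ 46.50°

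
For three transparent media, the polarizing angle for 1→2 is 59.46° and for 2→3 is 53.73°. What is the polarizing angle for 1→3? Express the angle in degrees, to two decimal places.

θ_B ≈ 66.59°

Each Brewster angle gives a ratio: n₂/n₁ = tan 59.46° = 1.6950, n₃/n₂ = tan 53.73° = 1.3628.
Multiplying, n₃/n₁ = 1.6950 × 1.3628 = 2.3099, and θ_B(1→3) = arctan 2.3099 = 66.59°.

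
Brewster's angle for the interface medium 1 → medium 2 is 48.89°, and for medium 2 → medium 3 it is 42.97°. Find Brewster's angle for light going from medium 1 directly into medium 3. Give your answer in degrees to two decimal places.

n₂/n₁ = tan 48.89° = 1.1459 and n₃/n₂ = tan 42.97° = 0.9315.
Multiplying, n₃/n₁ = 1.1459 × 0.9315 = 1.0675, and θ_B(1→3) = arctan 1.0675 = 46.87°.

θ_B ≈ 46.87°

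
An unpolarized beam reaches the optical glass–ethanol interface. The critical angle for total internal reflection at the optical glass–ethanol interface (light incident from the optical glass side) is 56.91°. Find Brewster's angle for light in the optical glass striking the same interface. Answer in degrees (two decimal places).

n₂/n₁ = sin θ_c = sin 56.91° = 0.8378.
tan θ_B equals the same ratio, so θ_B = arctan(0.8378) = 39.96°.

θ_B ≈ 39.96°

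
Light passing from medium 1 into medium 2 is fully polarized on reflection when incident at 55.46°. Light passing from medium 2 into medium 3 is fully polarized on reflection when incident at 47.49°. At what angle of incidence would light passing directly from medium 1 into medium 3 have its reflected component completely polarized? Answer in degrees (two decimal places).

n₂/n₁ = tan 55.46° = 1.4528 and n₃/n₂ = tan 47.49° = 1.0909.
So n₃/n₁ = (n₂/n₁)(n₃/n₂) = 1.4528 × 1.0909 = 1.5849.
θ_B(1→3) = arctan(1.5849) = 57.75°.

θ_B ≈ 57.75°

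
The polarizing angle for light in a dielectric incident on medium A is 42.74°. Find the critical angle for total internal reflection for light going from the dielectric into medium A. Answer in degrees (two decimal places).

θ_c ≈ 67.53°

tan θ_B = n₂/n₁ = tan 42.74° = 0.9241.
Total internal reflection: sin θ_c = n₂/n₁ = 0.9241.
θ_c = arcsin(0.9241) = 67.53°.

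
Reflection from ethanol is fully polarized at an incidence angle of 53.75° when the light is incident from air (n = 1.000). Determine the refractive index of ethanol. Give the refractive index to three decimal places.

Full polarization of the reflected beam means tan θ_B = n₂/n₁, where n₁ is the incident medium (air).
n₂ = n₁ tan θ_B = 1.000 × tan 53.75° = 1.364.

n ≈ 1.364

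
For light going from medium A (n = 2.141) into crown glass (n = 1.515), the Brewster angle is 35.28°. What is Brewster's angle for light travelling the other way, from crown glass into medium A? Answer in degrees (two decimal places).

θ_B' ≈ 54.72°

The two Brewster angles are complementary: θ_B' = 90° − θ_B = 90° − 35.28° = 54.72°.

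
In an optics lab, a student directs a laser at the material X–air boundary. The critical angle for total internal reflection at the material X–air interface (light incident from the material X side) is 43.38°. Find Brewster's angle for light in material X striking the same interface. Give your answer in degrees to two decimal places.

sin θ_c = n₂/n₁, so n₂/n₁ = sin 43.38° = 0.6868.
Brewster: tan θ_B = n₂/n₁ = 0.6868.
θ_B = arctan(0.6868) = 34.48°.

θ_B ≈ 34.48°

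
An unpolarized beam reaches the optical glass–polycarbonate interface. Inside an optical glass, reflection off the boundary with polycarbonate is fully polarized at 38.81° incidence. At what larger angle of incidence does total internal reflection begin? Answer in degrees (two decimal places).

tan θ_B = n₂/n₁ = tan 38.81° = 0.8043.
Total internal reflection: sin θ_c = n₂/n₁ = 0.8043.
θ_c = arcsin(0.8043) = 53.54°.

θ_c ≈ 53.54°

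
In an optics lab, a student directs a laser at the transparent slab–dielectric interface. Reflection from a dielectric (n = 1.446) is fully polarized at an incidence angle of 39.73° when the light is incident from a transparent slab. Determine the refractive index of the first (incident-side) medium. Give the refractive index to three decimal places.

Full polarization of the reflected beam means tan θ_B = n₂/n₁, where n₁ is the incident medium (a transparent slab).
n₁ = n₂ / tan θ_B = 1.446 / tan 39.73° = 1.740.

n ≈ 1.740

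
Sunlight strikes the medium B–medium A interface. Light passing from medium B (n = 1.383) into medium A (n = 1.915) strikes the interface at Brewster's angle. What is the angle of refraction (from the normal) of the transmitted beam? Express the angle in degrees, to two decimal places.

θ_t ≈ 35.84°

First find Brewster's angle: tan θ_B = 1.915/1.383 = 1.3847, giving θ_B = 54.16°.
Since θ_B + θ_t = 90° at Brewster incidence, θ_t = 90° − 54.16° = 35.84°.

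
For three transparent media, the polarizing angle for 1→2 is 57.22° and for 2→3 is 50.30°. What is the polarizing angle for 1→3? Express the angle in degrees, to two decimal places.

θ_B ≈ 61.87°

tan θ_B(1→2) = n₂/n₁ = tan 57.22° = 1.5529.
tan θ_B(2→3) = n₃/n₂ = tan 50.30° = 1.2045.
n₃/n₁ = 1.8705. Then tan θ_B(1→3) = n₃/n₁, so θ_B(1→3) = arctan(1.8705) = 61.87°.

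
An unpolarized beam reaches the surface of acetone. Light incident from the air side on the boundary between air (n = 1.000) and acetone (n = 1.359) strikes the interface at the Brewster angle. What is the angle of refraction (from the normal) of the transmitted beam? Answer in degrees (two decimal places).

θ_t ≈ 36.35°

θ_B = arctan(n₂/n₁) = arctan(1.359/1.000) = 53.65°.
The refracted ray is perpendicular to the reflected ray, so θ_t = 90° − θ_B = 36.35°.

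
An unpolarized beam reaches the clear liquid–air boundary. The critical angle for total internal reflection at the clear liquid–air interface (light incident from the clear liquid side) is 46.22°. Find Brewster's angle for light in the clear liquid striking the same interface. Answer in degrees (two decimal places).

At the critical angle sin θ_c = n₂/n₁, giving n₂/n₁ = sin 46.22° = 0.7220.
Then tan θ_B = n₂/n₁ = 0.7220, so θ_B = arctan 0.7220 = 35.83°.

θ_B ≈ 35.83°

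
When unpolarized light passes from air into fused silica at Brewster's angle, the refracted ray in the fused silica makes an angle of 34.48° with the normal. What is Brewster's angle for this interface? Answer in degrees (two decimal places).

θ_B ≈ 55.52°

At Brewster's angle the reflected and refracted rays are perpendicular, so θ_B + θ_t = 90°.
So θ_B = 90° − θ_t = 90° − 34.48° = 55.52°.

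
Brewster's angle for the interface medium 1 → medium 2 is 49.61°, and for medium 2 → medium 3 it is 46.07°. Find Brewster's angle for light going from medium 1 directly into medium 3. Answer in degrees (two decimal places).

θ_B ≈ 50.66°

Each Brewster angle gives a ratio: n₂/n₁ = tan 49.61° = 1.1754, n₃/n₂ = tan 46.07° = 1.0381.
n₃/n₁ = 1.2202. Then tan θ_B(1→3) = n₃/n₁, so θ_B(1→3) = arctan(1.2202) = 50.66°.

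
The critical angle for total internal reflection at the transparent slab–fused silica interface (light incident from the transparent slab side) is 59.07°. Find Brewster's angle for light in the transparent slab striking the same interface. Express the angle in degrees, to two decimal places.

At the critical angle sin θ_c = n₂/n₁, giving n₂/n₁ = sin 59.07° = 0.8578.
Then tan θ_B = n₂/n₁ = 0.8578, so θ_B = arctan 0.8578 = 40.62°.

θ_B ≈ 40.62°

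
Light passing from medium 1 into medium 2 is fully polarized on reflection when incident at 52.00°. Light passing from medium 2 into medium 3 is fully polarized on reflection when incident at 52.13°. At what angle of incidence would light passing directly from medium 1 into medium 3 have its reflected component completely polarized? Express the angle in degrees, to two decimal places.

θ_B ≈ 58.72°

Each Brewster angle gives a ratio: n₂/n₁ = tan 52.00° = 1.2799, n₃/n₂ = tan 52.13° = 1.2859.
So n₃/n₁ = (n₂/n₁)(n₃/n₂) = 1.2799 × 1.2859 = 1.6459.
θ_B(1→3) = arctan(1.6459) = 58.72°.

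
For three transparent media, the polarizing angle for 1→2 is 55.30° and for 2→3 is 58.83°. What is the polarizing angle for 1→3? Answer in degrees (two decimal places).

tan θ_B(1→2) = n₂/n₁ = tan 55.30° = 1.4442.
tan θ_B(2→3) = n₃/n₂ = tan 58.83° = 1.6531.
So n₃/n₁ = (n₂/n₁)(n₃/n₂) = 1.4442 × 1.6531 = 2.3875.
θ_B(1→3) = arctan(2.3875) = 67.27°.

θ_B ≈ 67.27°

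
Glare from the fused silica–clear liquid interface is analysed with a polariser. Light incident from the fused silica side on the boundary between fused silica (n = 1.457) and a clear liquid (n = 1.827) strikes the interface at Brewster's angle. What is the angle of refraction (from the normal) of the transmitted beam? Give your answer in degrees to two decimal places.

θ_t ≈ 38.57°

First find Brewster's angle: tan θ_B = 1.827/1.457 = 1.2539, giving θ_B = 51.43°.
Since θ_B + θ_t = 90° at Brewster incidence, θ_t = 90° − 51.43° = 38.57°.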